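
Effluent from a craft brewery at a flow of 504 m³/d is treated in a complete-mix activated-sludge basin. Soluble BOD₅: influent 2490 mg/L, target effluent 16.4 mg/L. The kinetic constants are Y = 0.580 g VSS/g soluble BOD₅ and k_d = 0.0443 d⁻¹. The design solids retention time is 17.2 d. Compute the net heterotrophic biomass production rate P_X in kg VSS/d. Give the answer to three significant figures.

The observed yield is Y_obs = Y/(1 + k_d·θ_c) = 0.580 / (1 + 0.0443 × 17.2) = 0.580 / 1.762 = 0.3292 g VSS per g soluble BOD₅ removed.
Mass of soluble BOD₅ removed per day: Q(S₀ − S) = 504 × 2474 g/m³ = 1247 kg/d.
So the net sludge growth is P_X = 0.3292 × 1247 = 410.4 kg VSS/d.

P_X ≈ 410 kg VSS/d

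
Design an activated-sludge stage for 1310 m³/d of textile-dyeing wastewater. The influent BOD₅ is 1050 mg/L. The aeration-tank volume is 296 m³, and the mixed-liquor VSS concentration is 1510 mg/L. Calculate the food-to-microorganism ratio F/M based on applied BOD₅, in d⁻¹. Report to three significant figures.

F/M ≈ 3.08 d⁻¹

F/M = applied load / biomass = Q·S₀/(V·X) = 1310 × 1050 / (296.0 × 1510) = 3.077 d⁻¹.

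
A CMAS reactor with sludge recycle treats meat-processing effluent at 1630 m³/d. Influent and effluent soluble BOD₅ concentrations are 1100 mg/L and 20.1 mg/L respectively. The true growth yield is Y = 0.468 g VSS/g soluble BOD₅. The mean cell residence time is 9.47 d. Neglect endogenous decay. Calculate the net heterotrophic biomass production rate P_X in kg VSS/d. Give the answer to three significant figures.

P_X ≈ 824 kg VSS/d

No decay correction is needed, so Y_obs = Y = 0.468.
Substrate removed = Q·(S₀ − S) = 1630 m³/d × (1100 − 20.1) g/m³ = 1.76×10^6 g/d = 1760 kg/d.
Net biomass production P_X = Y_obs × Q·(S₀ − S) = 0.4680 × 1760 = 823.8 kg VSS/d.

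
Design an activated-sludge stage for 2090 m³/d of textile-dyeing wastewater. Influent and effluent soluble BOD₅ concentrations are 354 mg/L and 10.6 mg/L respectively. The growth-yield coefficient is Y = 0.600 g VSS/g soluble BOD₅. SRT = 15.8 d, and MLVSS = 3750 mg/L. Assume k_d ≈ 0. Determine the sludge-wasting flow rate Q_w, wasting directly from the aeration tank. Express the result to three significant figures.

Q_w ≈ 115 m³/d

V·X = Y·Q·ΔS·θ_c gives V = 0.600 × 2090 × (354 − 10.6) × 15.8 / 3750 = 1814 m³.
For wasting at MLVSS concentration, Q_w = V/θ_c = 1814/15.8 = 114.8 m³/d.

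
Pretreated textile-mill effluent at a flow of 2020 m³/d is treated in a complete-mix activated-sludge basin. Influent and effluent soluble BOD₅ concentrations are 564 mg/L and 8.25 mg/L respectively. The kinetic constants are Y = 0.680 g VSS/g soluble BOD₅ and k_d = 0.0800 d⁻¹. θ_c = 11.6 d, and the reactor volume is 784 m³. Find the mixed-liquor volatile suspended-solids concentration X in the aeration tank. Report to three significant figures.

X ≈ 5860 mg/L

Solving the biomass balance for X: X = Y Q (S₀−S) θ_c / [V (1+k_d θ_c)] = 0.680 × 2020 × (564 − 8.25) × 11.6 / [784 × (1 + 0.0800 × 11.6)] = 5858 mg/L.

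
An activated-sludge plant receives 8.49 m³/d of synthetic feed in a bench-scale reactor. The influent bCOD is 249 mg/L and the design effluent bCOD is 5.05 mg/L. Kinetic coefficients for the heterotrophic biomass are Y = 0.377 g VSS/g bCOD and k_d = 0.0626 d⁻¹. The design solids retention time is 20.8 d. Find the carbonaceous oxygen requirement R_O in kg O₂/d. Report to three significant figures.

Y_obs = Y / (1 + k_d θ_c) = 0.377 / (1 + 0.0626 × 20.8) = 0.377 / 2.302 = 0.1638.
Q·(S₀ − S) = 8.49 × (249 − 5.05) × 10⁻³ = 2.071 kg/d removed.
P_X = Y_obs·Q·(S₀ − S) = 0.1638 × 2.071 = 0.3392 kg VSS/d.
R_O = Q·ΔS − 1.42 P_X = 2.071 − 0.4816 = 1.590 kg O₂/d.

R_O ≈ 1.59 kg O₂/d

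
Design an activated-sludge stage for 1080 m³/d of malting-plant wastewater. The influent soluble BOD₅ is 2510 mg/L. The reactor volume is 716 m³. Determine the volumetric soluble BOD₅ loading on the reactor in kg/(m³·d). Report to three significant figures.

L_v ≈ 3.79 kg soluble BOD₅/(m³·d)

Applied soluble BOD₅ load per unit volume = Q·S₀/V = (1080 × 2510/1000)/716.0 = 3.786 kg soluble BOD₅·m⁻³·d⁻¹.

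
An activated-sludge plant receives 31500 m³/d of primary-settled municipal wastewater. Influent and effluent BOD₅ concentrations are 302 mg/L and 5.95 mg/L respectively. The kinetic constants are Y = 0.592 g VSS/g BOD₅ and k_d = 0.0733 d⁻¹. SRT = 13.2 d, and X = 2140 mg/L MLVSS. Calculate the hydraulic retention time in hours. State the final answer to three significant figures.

Steady-state biomass mass balance: V·X·(1 + k_d·θ_c) = Y·Q·(S₀ − S)·θ_c, so V = 0.592 × 31500 × (302 − 5.95) × 13.2 / [2140 × (1 + 0.0733 × 13.2)] = 7.29×10^7 / 4211 = 17307 m³.
Hydraulic retention time τ = V/Q = 17307 / 31500 = 0.5494 d = 13.19 h.

τ ≈ 13.2 h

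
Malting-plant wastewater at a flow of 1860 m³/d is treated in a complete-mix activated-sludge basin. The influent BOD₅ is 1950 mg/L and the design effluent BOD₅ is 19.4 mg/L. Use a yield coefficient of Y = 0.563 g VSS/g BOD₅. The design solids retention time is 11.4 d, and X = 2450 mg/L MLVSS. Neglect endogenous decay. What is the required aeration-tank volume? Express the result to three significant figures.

V ≈ 9410 m³

V·X = Y·Q·ΔS·θ_c gives V = 0.563 × 1860 × (1950 − 19.4) × 11.4 / 2450 = 9407 m³.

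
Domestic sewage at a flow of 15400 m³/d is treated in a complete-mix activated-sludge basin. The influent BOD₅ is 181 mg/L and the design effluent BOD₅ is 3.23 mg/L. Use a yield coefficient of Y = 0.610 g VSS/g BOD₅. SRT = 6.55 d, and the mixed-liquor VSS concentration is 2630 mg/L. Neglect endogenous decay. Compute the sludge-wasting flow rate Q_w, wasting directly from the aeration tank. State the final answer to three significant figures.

Biomass mass balance (decay neglected): V·X = Y·Q·(S₀ − S)·θ_c, so V = 0.610 × 15400 × (181 − 3.23) × 6.55 / 2630 = 4159 m³.
For wasting at MLVSS concentration, Q_w = V/θ_c = 4159/6.55 = 635.0 m³/d.

Q_w ≈ 635 m³/d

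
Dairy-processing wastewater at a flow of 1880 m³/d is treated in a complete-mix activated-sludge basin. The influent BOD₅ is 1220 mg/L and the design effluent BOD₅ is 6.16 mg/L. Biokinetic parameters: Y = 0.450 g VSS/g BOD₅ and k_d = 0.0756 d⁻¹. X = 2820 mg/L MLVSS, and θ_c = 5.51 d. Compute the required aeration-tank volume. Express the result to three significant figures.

Steady-state biomass mass balance: V·X·(1 + k_d·θ_c) = Y·Q·(S₀ − S)·θ_c, so V = 0.450 × 1880 × (1220 − 6.16) × 5.51 / [2820 × (1 + 0.0756 × 5.51)] = 5.66×10^6 / 3995 = 1416 m³.

V ≈ 1420 m³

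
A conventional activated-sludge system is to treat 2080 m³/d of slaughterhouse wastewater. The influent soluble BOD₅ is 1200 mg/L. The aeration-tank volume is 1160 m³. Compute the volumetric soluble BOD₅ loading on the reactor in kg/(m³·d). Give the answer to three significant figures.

Volumetric loading L_v = Q·S₀ / V = 2080 × 1200 g/m³ / 1160 m³ = 2152 g/(m³·d) = 2.152 kg soluble BOD₅/(m³·d).

L_v ≈ 2.15 kg soluble BOD₅/(m³·d)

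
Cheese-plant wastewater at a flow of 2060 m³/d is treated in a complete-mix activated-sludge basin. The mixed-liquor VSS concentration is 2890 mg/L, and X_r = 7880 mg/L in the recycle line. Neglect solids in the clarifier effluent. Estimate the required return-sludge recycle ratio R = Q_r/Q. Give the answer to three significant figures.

R = Q_r/Q = X/(X_r − X) = 2890 / (7880 − 2890) = 0.5792.

R ≈ 0.579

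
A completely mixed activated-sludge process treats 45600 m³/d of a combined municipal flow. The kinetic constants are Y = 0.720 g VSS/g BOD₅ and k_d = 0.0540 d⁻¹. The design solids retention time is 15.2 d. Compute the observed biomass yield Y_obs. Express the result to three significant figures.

The observed yield is Y_obs = Y/(1 + k_d·θ_c) = 0.720 / (1 + 0.0540 × 15.2) = 0.720 / 1.821 = 0.3954 g VSS per g BOD₅ removed.

Y_obs ≈ 0.395 g VSS/g BOD₅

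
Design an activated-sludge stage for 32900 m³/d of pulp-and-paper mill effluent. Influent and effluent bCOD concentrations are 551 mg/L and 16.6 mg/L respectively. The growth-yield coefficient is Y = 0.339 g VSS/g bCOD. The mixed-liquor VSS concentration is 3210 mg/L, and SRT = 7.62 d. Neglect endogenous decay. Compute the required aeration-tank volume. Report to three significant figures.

Biomass mass balance (decay neglected): V·X = Y·Q·(S₀ − S)·θ_c, so V = 0.339 × 32900 × (551 − 16.6) × 7.62 / 3210 = 14149 m³.

V ≈ 14100 m³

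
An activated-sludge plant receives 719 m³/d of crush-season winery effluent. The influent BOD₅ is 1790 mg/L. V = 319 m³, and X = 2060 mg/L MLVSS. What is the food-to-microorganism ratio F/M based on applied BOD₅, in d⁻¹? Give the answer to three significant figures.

F/M = Q·S₀ / (V·X) = 719 × 1790 / (319.0 × 2060) = 1.959 g BOD₅·(g VSS·d)⁻¹.

F/M ≈ 1.96 d⁻¹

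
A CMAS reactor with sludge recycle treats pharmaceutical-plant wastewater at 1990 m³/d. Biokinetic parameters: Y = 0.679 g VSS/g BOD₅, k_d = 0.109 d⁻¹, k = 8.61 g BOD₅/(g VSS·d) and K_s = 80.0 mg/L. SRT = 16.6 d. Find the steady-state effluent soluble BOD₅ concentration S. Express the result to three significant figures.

S ≈ 2.38 mg/L

For a completely mixed reactor with recycle the Lawrence–McCarty relation gives S = K_s·(1 + k_d·θ_c) / [θ_c·(Y·k − k_d) − 1] = 80.0 × (1 + 0.109 × 16.6) / [16.6 × (0.679 × 8.61 − 0.109) − 1] = 224.8 / 94.24 = 2.385 mg/L.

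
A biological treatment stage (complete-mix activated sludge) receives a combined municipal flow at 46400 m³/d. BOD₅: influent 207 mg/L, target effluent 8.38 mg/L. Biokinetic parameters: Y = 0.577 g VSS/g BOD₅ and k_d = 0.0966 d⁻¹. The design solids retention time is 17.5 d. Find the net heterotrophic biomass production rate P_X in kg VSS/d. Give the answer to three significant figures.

The observed yield is Y_obs = Y/(1 + k_d·θ_c) = 0.577 / (1 + 0.0966 × 17.5) = 0.577 / 2.691 = 0.2145 g VSS per g BOD₅ removed.
Substrate removed = Q·(S₀ − S) = 46400 m³/d × (207 − 8.38) g/m³ = 9.22×10^6 g/d = 9216 kg/d.
Biomass produced: P_X = Y_obs·Q·ΔS = 0.2145 × 9216 ≈ 1976 kg VSS/d.

P_X ≈ 1980 kg VSS/d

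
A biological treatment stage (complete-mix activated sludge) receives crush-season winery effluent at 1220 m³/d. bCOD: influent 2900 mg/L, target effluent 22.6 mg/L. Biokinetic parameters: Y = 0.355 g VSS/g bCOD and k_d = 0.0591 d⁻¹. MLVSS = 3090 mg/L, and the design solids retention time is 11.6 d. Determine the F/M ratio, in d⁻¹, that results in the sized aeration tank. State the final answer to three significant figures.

Rearranging the biomass balance for a CMAS with decay, V = Y·Q·ΔS·θ_c / [X·(1+k_d θ_c)] = 0.355 × 1220 × (2900 − 22.6) × 11.6 / [3090 × (1 + 0.0591 × 11.6)] = 1.45×10^7 / 5208 = 2776 m³.
Food-to-microorganism ratio F/M = Q S₀ / (V X) = 1220 × 2900 / (2776 × 3090) = 0.4125 d⁻¹.

F/M ≈ 0.413 d⁻¹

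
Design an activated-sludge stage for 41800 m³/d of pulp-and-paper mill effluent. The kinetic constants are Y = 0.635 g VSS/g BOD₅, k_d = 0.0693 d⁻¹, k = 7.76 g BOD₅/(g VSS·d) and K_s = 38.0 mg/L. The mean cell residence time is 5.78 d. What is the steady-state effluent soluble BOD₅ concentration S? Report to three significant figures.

S ≈ 1.97 mg/L

For a completely mixed reactor with recycle the Lawrence–McCarty relation gives S = K_s·(1 + k_d·θ_c) / [θ_c·(Y·k − k_d) − 1] = 38.0 × (1 + 0.0693 × 5.78) / [5.78 × (0.635 × 7.76 − 0.0693) − 1] = 53.22 / 27.08 = 1.965 mg/L.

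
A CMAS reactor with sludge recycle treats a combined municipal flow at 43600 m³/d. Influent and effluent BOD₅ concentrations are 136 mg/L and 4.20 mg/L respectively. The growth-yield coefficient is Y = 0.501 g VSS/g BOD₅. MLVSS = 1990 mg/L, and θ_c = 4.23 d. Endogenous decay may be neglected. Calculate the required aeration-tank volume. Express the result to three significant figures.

V ≈ 6120 m³

With k_d = 0 the design equation reduces to V = Y Q (S₀−S) θ_c / X = 0.501 × 43600 × (136 − 4.20) × 4.23 / 1990 = 6120 m³.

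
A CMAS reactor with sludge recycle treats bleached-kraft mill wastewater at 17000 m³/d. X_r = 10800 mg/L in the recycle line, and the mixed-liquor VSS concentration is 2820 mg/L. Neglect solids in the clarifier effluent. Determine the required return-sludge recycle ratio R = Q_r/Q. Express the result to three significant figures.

Mass balance around the secondary clarifier (neglecting effluent solids): R = X / (X_r − X) = 2820 / (10800 − 2820) = 0.3534.

R ≈ 0.353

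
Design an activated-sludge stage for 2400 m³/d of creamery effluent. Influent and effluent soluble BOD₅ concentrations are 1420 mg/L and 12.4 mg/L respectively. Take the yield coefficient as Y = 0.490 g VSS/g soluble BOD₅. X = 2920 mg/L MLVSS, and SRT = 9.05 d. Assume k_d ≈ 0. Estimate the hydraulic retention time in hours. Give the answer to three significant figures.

Biomass mass balance (decay neglected): V·X = Y·Q·(S₀ − S)·θ_c, so V = 0.490 × 2400 × (1420 − 12.4) × 9.05 / 2920 = 5130 m³.
HRT = V/Q = 5130 m³ / 2400 m³·d⁻¹ = 2.138 d × 24 = 51.30 h.

τ ≈ 51.3 h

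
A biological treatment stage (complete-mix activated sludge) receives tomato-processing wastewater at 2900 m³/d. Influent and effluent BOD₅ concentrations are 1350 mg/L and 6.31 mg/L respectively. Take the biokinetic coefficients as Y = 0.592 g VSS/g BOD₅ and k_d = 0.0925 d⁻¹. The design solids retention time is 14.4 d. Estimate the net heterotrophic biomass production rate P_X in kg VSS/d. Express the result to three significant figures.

Y_obs = Y / (1 + k_d θ_c) = 0.592 / (1 + 0.0925 × 14.4) = 0.592 / 2.332 = 0.2539.
Substrate removed = Q·(S₀ − S) = 2900 m³/d × (1350 − 6.31) g/m³ = 3.9×10^6 g/d = 3897 kg/d.
So the net sludge growth is P_X = 0.2539 × 3897 = 989.2 kg VSS/d.

P_X ≈ 989 kg VSS/d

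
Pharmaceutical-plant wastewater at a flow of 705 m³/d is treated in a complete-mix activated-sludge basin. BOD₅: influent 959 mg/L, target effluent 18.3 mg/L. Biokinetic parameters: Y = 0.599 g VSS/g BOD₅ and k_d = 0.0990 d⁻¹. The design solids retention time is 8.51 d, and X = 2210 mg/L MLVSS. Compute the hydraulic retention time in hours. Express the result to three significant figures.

τ ≈ 28.3 h

Rearranging the biomass balance for a CMAS with decay, V = Y·Q·ΔS·θ_c / [X·(1+k_d θ_c)] = 0.599 × 705 × (959 − 18.3) × 8.51 / [2210 × (1 + 0.0990 × 8.51)] = 3.38×10^6 / 4072 = 830.2 m³.
HRT = V/Q = 830.2 m³ / 705 m³·d⁻¹ = 1.178 d × 24 = 28.26 h.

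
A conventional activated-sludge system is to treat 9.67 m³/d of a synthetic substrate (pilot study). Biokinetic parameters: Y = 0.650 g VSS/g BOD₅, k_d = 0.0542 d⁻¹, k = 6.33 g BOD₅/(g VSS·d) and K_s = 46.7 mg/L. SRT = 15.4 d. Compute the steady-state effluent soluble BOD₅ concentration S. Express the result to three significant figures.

S ≈ 1.39 mg/L

From the Monod/SRT balance for a CMAS, S = K_s·(1+k_d θ_c)/[θ_c·(Y k − k_d) − 1] = 46.7 × (1 + 0.0542 × 15.4) / [15.4 × (0.650 × 6.33 − 0.0542) − 1] = 85.68 / 61.53 = 1.393 mg/L.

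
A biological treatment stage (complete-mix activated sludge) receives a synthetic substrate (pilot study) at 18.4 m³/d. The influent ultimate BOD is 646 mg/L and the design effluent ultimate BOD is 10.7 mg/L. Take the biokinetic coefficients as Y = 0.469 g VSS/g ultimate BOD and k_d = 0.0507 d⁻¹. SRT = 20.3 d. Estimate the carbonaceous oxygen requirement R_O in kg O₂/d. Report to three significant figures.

R_O ≈ 7.85 kg O₂/d

Observed yield with endogenous decay: Y_obs = Y / (1 + k_d·θ_c) = 0.469 / (1 + 0.0507 × 20.3) = 0.469 / 2.029 = 0.2311 g VSS/g ultimate BOD.
Q·(S₀ − S) = 18.4 × (646 − 10.7) × 10⁻³ = 11.69 kg/d removed.
Biomass synthesised: P_X = Y_obs × 11.69 = 2.702 kg VSS/d.
R_O = Q·(S₀ − S) − 1.42·P_X = 11.69 − 1.42 × 2.702 = 7.853 kg O₂/d.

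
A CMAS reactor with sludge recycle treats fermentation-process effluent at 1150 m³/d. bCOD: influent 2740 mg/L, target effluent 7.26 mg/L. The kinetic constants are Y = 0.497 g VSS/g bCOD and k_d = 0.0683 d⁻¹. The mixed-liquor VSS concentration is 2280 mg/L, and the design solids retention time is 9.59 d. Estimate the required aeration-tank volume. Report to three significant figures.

Steady-state biomass mass balance: V·X·(1 + k_d·θ_c) = Y·Q·(S₀ − S)·θ_c, so V = 0.497 × 1150 × (2740 − 7.26) × 9.59 / [2280 × (1 + 0.0683 × 9.59)] = 1.5×10^7 / 3773 = 3970 m³.

V ≈ 3970 m³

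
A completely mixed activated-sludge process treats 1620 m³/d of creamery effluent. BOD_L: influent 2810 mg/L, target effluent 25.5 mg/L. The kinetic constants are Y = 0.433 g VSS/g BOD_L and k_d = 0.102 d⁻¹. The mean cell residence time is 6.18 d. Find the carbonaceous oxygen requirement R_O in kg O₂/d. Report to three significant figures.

R_O ≈ 2810 kg O₂/d

The observed yield is Y_obs = Y/(1 + k_d·θ_c) = 0.433 / (1 + 0.102 × 6.18) = 0.433 / 1.630 = 0.2656 g VSS per g BOD_L removed.
Q·(S₀ − S) = 1620 × (2810 − 25.5) × 10⁻³ = 4511 kg/d removed.
Biomass synthesised: P_X = Y_obs × 4511 = 1198 kg VSS/d.
R_O = Q·ΔS − 1.42 P_X = 4511 − 1701 = 2810 kg O₂/d.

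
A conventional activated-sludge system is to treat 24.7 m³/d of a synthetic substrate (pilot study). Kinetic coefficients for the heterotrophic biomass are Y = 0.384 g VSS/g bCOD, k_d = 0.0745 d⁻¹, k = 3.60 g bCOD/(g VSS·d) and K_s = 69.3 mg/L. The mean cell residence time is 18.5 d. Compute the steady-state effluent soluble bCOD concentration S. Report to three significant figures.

From the Monod/SRT balance for a CMAS, S = K_s·(1+k_d θ_c)/[θ_c·(Y k − k_d) − 1] = 69.3 × (1 + 0.0745 × 18.5) / [18.5 × (0.384 × 3.60 − 0.0745) − 1] = 164.8 / 23.20 = 7.105 mg/L.

S ≈ 7.11 mg/L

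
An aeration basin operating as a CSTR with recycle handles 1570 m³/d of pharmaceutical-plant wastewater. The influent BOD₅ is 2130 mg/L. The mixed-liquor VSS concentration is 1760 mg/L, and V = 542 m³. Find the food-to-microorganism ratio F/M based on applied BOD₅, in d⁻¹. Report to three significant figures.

F/M ≈ 3.51 d⁻¹

Food-to-microorganism ratio F/M = Q S₀ / (V X) = 1570 × 2130 / (542.0 × 1760) = 3.506 d⁻¹.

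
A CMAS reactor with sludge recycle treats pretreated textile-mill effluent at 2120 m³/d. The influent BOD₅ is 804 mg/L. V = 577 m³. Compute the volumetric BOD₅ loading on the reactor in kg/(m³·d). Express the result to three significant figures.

L_v = Q S₀ / V = 2120 × 804 × 10⁻³ / 577.0 = 2.954 kg/(m³·d).

L_v ≈ 2.95 kg BOD₅/(m³·d)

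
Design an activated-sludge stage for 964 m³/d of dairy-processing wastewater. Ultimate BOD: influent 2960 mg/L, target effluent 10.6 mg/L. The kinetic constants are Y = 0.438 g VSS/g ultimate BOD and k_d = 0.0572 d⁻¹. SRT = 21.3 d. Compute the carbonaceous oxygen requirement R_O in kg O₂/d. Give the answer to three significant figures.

R_O ≈ 2050 kg O₂/d

Y_obs = Y / (1 + k_d θ_c) = 0.438 / (1 + 0.0572 × 21.3) = 0.438 / 2.218 = 0.1974.
Substrate removed = Q·(S₀ − S) = 964 m³/d × (2960 − 10.6) g/m³ = 2.84×10^6 g/d = 2843 kg/d.
P_X = Y_obs·Q·(S₀ − S) = 0.1974 × 2843 = 561.4 kg VSS/d.
R_O = Q·ΔS − 1.42 P_X = 2843 − 797.2 = 2046 kg O₂/d.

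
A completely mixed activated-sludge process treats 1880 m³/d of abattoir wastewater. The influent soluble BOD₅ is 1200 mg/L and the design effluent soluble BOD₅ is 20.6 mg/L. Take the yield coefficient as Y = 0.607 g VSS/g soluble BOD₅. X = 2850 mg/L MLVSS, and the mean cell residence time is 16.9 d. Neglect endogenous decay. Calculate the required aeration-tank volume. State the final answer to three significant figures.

V ≈ 7980 m³

Biomass mass balance (decay neglected): V·X = Y·Q·(S₀ − S)·θ_c, so V = 0.607 × 1880 × (1200 − 20.6) × 16.9 / 2850 = 7981 m³.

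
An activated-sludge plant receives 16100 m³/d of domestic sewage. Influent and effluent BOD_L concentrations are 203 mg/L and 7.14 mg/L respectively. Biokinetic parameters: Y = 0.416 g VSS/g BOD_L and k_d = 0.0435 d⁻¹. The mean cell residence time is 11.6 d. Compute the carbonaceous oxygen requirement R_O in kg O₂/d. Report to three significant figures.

Observed yield with endogenous decay: Y_obs = Y / (1 + k_d·θ_c) = 0.416 / (1 + 0.0435 × 11.6) = 0.416 / 1.505 = 0.2765 g VSS/g BOD_L.
Q·(S₀ − S) = 16100 × (203 − 7.14) × 10⁻³ = 3153 kg/d removed.
Net sludge production P_X = 0.2765 × 3153 = 871.9 kg VSS/d.
R_O = Q·(S₀ − S) − 1.42·P_X = 3153 − 1.42 × 871.9 = 1915 kg O₂/d.

R_O ≈ 1920 kg O₂/d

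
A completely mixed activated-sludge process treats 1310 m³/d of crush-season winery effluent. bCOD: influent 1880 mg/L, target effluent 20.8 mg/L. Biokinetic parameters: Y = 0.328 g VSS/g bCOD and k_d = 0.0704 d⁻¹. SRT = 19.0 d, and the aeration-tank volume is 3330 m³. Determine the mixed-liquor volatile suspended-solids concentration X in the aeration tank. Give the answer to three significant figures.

From V·X·(1 + k_d·θ_c) = Y·Q·(S₀ − S)·θ_c: X = 0.328 × 1310 × (1880 − 20.8) × 19.0 / [3330 × (1 + 0.0704 × 19.0)] = 1950 mg/L.

X ≈ 1950 mg/L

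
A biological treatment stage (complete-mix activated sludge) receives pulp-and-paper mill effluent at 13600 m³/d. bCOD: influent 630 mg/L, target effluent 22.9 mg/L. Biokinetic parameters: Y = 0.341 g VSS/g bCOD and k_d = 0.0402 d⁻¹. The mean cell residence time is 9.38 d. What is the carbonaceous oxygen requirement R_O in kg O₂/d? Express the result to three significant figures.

The observed yield is Y_obs = Y/(1 + k_d·θ_c) = 0.341 / (1 + 0.0402 × 9.38) = 0.341 / 1.377 = 0.2476 g VSS per g bCOD removed.
Mass of bCOD removed per day: Q(S₀ − S) = 13600 × 607.1 g/m³ = 8257 kg/d.
P_X = Y_obs·Q·(S₀ − S) = 0.2476 × 8257 = 2045 kg VSS/d.
R_O = Q·ΔS − 1.42 P_X = 8257 − 2903 = 5353 kg O₂/d.

R_O ≈ 5350 kg O₂/d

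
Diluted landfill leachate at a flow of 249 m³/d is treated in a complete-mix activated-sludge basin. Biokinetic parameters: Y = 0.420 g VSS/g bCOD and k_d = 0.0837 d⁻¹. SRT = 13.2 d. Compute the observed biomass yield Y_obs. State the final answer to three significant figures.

The observed yield is Y_obs = Y/(1 + k_d·θ_c) = 0.420 / (1 + 0.0837 × 13.2) = 0.420 / 2.105 = 0.1995 g VSS per g bCOD removed.

Y_obs ≈ 0.200 g VSS/g bCOD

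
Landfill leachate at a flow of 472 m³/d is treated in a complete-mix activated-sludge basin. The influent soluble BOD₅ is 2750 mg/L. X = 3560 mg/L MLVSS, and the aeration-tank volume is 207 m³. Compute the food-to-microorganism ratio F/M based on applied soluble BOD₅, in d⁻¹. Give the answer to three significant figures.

F/M ≈ 1.76 d⁻¹

F/M = Q·S₀ / (V·X) = 472 × 2750 / (207.0 × 3560) = 1.761 g soluble BOD₅·(g VSS·d)⁻¹.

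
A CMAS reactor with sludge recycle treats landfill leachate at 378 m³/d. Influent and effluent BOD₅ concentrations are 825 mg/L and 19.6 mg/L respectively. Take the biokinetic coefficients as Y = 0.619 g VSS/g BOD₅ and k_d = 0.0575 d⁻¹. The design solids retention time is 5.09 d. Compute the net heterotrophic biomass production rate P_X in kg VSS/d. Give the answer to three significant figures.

The observed yield is Y_obs = Y/(1 + k_d·θ_c) = 0.619 / (1 + 0.0575 × 5.09) = 0.619 / 1.293 = 0.4789 g VSS per g BOD₅ removed.
ΔS = 825 − 19.6 = 805.4 mg/L, so the substrate removal rate is 378 × 805.4/1000 = 304.4 kg BOD₅/d.
So the net sludge growth is P_X = 0.4789 × 304.4 = 145.8 kg VSS/d.

P_X ≈ 146 kg VSS/d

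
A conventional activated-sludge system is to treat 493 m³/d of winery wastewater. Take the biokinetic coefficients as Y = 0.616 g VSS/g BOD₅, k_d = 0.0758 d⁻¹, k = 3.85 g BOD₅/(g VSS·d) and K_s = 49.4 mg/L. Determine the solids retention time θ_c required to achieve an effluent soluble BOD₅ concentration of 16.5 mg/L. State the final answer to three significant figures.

Specific growth rate at S = 16.5 mg/L: μ = YkS/(K_s+S) = 0.616·3.85·16.5/(49.4+16.5) = 0.5938 d⁻¹.
Then 1/θ_c = μ − k_d = 0.5938 − 0.0758 = 0.5180 d⁻¹, giving θ_c = 1.931 d.

θ_c ≈ 1.93 d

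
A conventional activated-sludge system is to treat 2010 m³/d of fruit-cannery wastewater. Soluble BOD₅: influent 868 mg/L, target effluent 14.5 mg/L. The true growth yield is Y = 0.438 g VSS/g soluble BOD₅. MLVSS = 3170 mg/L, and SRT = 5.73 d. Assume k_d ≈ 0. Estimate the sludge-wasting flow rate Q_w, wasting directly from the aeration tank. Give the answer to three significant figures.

With k_d = 0 the design equation reduces to V = Y Q (S₀−S) θ_c / X = 0.438 × 2010 × (868 − 14.5) × 5.73 / 3170 = 1358 m³.
Wasting from the aeration tank: Q_w = V / θ_c = 1358 / 5.73 = 237.0 m³/d.

Q_w ≈ 237 m³/d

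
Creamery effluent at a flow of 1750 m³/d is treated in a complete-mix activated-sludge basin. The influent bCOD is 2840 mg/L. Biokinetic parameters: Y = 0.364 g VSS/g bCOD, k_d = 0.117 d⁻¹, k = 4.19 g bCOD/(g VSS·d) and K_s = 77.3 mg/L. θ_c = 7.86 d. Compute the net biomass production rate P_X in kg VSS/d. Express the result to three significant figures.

For a completely mixed reactor with recycle the Lawrence–McCarty relation gives S = K_s·(1 + k_d·θ_c) / [θ_c·(Y·k − k_d) − 1] = 77.3 × (1 + 0.117 × 7.86) / [7.86 × (0.364 × 4.19 − 0.117) − 1] = 148.4 / 10.07 = 14.74 mg/L.
Y_obs = Y / (1 + k_d θ_c) = 0.364 / (1 + 0.117 × 7.86) = 0.364 / 1.920 = 0.1896.
ΔS = 2840 − 14.7 = 2825 mg/L, so the substrate removal rate is 1750 × 2825/1000 = 4944 kg bCOD/d.
P_X = Y_obs · Q(S₀ − S) = 0.1896 × 4944 = 937.5 kg VSS/d.

P_X ≈ 938 kg VSS/d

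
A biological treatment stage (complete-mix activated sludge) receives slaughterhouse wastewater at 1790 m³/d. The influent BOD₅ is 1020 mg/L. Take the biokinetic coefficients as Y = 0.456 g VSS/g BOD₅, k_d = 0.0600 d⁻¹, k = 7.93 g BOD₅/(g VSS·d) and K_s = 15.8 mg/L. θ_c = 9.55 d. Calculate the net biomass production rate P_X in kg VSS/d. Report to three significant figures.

P_X ≈ 529 kg VSS/d

For a completely mixed reactor with recycle the Lawrence–McCarty relation gives S = K_s·(1 + k_d·θ_c) / [θ_c·(Y·k − k_d) − 1] = 15.8 × (1 + 0.0600 × 9.55) / [9.55 × (0.456 × 7.93 − 0.0600) − 1] = 24.85 / 32.96 = 0.7540 mg/L.
Y_obs = Y / (1 + k_d θ_c) = 0.456 / (1 + 0.0600 × 9.55) = 0.456 / 1.573 = 0.2899.
Substrate removed = Q·(S₀ − S) = 1790 m³/d × (1020 − 0.754) g/m³ = 1.82×10^6 g/d = 1824 kg/d.
Biomass produced: P_X = Y_obs·Q·ΔS = 0.2899 × 1824 ≈ 528.9 kg VSS/d.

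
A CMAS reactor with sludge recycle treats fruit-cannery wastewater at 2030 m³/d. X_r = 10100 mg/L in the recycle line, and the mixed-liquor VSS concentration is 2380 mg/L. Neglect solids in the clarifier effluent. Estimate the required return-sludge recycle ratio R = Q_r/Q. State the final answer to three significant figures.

R ≈ 0.308

R = Q_r/Q = X/(X_r − X) = 2380 / (10100 − 2380) = 0.3083.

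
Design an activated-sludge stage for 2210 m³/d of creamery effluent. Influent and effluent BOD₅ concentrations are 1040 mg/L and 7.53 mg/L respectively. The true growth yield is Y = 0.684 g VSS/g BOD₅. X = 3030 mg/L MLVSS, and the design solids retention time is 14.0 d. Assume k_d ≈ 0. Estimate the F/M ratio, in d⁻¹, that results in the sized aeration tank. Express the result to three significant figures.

F/M ≈ 0.105 d⁻¹

Biomass mass balance (decay neglected): V·X = Y·Q·(S₀ − S)·θ_c, so V = 0.684 × 2210 × (1040 − 7.53) × 14.0 / 3030 = 7211 m³.
Food-to-microorganism ratio F/M = Q S₀ / (V X) = 2210 × 1040 / (7211 × 3030) = 0.1052 d⁻¹.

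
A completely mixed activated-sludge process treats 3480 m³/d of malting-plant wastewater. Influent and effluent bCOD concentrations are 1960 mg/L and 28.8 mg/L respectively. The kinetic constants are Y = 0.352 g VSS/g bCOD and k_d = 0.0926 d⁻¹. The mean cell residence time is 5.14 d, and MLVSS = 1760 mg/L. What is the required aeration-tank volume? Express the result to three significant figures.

From the SRT design equation V = Y Q (S₀−S) θ_c / [X (1 + k_d θ_c)] = 0.352 × 3480 × (1960 − 28.8) × 5.14 / [1760 × (1 + 0.0926 × 5.14)] = 1.22×10^7 / 2598 = 4681 m³.

V ≈ 4680 m³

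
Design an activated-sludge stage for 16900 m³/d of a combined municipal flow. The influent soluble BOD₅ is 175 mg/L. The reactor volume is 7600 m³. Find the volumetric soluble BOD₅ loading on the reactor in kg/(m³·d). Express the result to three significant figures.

L_v ≈ 0.389 kg soluble BOD₅/(m³·d)

Applied soluble BOD₅ load per unit volume = Q·S₀/V = (16900 × 175/1000)/7600 = 0.3891 kg soluble BOD₅·m⁻³·d⁻¹.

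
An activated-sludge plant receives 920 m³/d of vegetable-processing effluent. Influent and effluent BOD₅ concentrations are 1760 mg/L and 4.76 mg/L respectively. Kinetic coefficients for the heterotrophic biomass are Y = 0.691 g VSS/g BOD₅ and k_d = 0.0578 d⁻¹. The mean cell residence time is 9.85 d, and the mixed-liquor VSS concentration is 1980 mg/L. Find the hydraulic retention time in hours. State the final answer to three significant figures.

Rearranging the biomass balance for a CMAS with decay, V = Y·Q·ΔS·θ_c / [X·(1+k_d θ_c)] = 0.691 × 920 × (1760 − 4.76) × 9.85 / [1980 × (1 + 0.0578 × 9.85)] = 1.1×10^7 / 3107 = 3537 m³.
Hydraulic retention time τ = V/Q = 3537 / 920 = 3.845 d = 92.27 h.

τ ≈ 92.3 h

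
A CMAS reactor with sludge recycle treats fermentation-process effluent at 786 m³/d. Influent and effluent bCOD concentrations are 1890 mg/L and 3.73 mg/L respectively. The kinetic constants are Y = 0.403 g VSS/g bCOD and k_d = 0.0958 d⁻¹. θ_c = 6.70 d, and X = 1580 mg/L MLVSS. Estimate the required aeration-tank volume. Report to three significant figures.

V ≈ 1540 m³

Rearranging the biomass balance for a CMAS with decay, V = Y·Q·ΔS·θ_c / [X·(1+k_d θ_c)] = 0.403 × 786 × (1890 − 3.73) × 6.70 / [1580 × (1 + 0.0958 × 6.70)] = 4×10^6 / 2594 = 1543 m³.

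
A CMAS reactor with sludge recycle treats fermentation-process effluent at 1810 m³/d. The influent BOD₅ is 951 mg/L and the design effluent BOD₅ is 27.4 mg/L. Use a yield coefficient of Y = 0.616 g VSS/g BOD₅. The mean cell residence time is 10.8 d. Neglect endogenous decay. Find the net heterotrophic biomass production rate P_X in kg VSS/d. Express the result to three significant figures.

With endogenous decay neglected, the observed yield equals the true yield: Y_obs = Y = 0.616 g VSS/g BOD₅.
Substrate removed = Q·(S₀ − S) = 1810 m³/d × (951 − 27.4) g/m³ = 1.67×10^6 g/d = 1672 kg/d.
Net biomass production P_X = Y_obs × Q·(S₀ − S) = 0.6160 × 1672 = 1030 kg VSS/d.

P_X ≈ 1030 kg VSS/d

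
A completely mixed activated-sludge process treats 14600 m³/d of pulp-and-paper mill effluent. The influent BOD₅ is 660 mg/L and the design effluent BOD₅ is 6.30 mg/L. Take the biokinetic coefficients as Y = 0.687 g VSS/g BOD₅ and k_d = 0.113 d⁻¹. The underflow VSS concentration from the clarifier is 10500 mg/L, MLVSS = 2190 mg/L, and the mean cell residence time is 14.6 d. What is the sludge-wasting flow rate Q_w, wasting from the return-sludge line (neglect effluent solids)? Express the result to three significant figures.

Q_w ≈ 236 m³/d

Rearranging the biomass balance for a CMAS with decay, V = Y·Q·ΔS·θ_c / [X·(1+k_d θ_c)] = 0.687 × 14600 × (660 − 6.30) × 14.6 / [2190 × (1 + 0.113 × 14.6)] = 9.57×10^7 / 5803 = 16496 m³.
θ_c = V·X/(Q_w·X_r) when wasting from the recycle, so Q_w = V·X/(θ_c·X_r) = 16496 × 2190 / (14.6 × 10500) = 235.7 m³/d.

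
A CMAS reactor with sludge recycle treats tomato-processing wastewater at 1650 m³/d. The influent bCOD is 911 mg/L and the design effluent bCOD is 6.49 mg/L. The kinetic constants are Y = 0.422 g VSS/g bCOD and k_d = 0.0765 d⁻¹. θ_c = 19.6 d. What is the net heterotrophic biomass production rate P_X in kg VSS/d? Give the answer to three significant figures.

Correct the yield for decay: Y_obs = Y/(1 + k_d θ_c) = 0.422 / (1 + 0.0765 × 19.6) = 0.422 / 2.499 = 0.1688.
Substrate removed = Q·(S₀ − S) = 1650 m³/d × (911 − 6.49) g/m³ = 1.49×10^6 g/d = 1492 kg/d.
Net biomass production P_X = Y_obs × Q·(S₀ − S) = 0.1688 × 1492 = 252.0 kg VSS/d.

P_X ≈ 252 kg VSS/d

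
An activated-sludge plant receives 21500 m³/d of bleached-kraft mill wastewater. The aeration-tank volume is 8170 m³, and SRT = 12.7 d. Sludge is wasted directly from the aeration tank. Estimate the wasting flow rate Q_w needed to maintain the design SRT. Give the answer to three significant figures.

With mixed-liquor wasting, θ_c = V/Q_w, so Q_w = V/θ_c = 8170/12.7 = 643.3 m³/d.

Q_w ≈ 643 m³/d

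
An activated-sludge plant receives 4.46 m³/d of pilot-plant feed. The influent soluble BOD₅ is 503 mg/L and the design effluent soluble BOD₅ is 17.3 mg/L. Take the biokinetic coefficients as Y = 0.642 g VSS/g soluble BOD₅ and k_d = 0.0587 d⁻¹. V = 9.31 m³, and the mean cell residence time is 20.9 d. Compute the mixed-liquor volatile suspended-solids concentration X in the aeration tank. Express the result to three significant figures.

X = Y·Q·ΔS·θ_c / [V·(1 + k_d θ_c)] = 0.642 × 4.46 × (503 − 17.3) × 20.9 / [9.31 × (1 + 0.0587 × 20.9)] = 1402 mg/L.

X ≈ 1400 mg/L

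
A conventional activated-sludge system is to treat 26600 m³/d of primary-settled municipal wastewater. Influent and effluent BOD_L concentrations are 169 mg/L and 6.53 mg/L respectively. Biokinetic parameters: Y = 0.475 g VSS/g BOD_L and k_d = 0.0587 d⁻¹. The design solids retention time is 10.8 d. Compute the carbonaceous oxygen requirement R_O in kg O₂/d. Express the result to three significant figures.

R_O ≈ 2540 kg O₂/d

Observed yield with endogenous decay: Y_obs = Y / (1 + k_d·θ_c) = 0.475 / (1 + 0.0587 × 10.8) = 0.475 / 1.634 = 0.2907 g VSS/g BOD_L.
Q·(S₀ − S) = 26600 × (169 − 6.53) × 10⁻³ = 4322 kg/d removed.
P_X = Y_obs·Q·(S₀ − S) = 0.2907 × 4322 = 1256 kg VSS/d.
R_O = Q·(S₀ − S) − 1.42·P_X = 4322 − 1.42 × 1256 = 2538 kg O₂/d.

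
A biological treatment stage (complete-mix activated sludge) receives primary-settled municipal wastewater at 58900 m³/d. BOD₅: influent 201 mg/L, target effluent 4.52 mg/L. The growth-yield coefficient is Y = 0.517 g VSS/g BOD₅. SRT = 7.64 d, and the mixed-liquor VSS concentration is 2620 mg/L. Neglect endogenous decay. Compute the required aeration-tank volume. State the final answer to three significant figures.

V·X = Y·Q·ΔS·θ_c gives V = 0.517 × 58900 × (201 − 4.52) × 7.64 / 2620 = 17447 m³.

V ≈ 17400 m³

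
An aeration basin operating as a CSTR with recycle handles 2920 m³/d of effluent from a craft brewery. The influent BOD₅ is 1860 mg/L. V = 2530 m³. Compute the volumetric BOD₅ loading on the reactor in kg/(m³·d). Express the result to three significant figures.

L_v ≈ 2.15 kg BOD₅/(m³·d)

Applied BOD₅ load per unit volume = Q·S₀/V = (2920 × 1860/1000)/2530 = 2.147 kg BOD₅·m⁻³·d⁻¹.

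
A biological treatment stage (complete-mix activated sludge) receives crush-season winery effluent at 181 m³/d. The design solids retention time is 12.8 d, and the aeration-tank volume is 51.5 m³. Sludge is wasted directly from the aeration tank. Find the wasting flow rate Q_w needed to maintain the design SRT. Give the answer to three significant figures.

Q_w ≈ 4.02 m³/d

Wasting from the aeration tank: Q_w = V / θ_c = 51.50 / 12.8 = 4.023 m³/d.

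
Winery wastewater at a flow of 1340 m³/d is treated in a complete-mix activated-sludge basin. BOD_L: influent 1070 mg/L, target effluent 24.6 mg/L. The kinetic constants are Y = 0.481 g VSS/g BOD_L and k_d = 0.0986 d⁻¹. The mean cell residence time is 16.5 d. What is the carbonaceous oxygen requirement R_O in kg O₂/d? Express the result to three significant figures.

R_O ≈ 1040 kg O₂/d

Observed yield with endogenous decay: Y_obs = Y / (1 + k_d·θ_c) = 0.481 / (1 + 0.0986 × 16.5) = 0.481 / 2.627 = 0.1831 g VSS/g BOD_L.
Q·(S₀ − S) = 1340 × (1070 − 24.6) × 10⁻³ = 1401 kg/d removed.
Net sludge production P_X = 0.1831 × 1401 = 256.5 kg VSS/d.
R_O = Q·ΔS − 1.42 P_X = 1401 − 364.2 = 1037 kg O₂/d.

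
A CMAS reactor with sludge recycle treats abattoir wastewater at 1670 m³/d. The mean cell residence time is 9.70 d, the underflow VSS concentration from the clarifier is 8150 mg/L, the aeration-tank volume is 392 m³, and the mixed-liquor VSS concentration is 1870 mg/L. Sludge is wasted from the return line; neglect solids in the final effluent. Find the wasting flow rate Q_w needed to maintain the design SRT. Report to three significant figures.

Q_w ≈ 9.27 m³/d

Q_w = (V·X)/(θ_c X_r) = 392.0 × 1870 / (9.70 × 8150) = 9.273 m³/d.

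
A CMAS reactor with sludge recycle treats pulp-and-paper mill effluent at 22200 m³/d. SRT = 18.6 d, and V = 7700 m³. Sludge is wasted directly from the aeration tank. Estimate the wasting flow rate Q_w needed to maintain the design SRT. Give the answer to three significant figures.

With mixed-liquor wasting, θ_c = V/Q_w, so Q_w = V/θ_c = 7700/18.6 = 414.0 m³/d.

Q_w ≈ 414 m³/d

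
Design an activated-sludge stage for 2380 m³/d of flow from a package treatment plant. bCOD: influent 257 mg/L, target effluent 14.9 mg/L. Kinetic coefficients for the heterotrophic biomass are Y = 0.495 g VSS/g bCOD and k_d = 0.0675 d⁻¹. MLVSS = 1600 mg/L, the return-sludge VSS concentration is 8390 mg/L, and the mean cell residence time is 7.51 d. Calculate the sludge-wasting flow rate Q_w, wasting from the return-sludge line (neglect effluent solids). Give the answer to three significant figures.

Steady-state biomass mass balance: V·X·(1 + k_d·θ_c) = Y·Q·(S₀ − S)·θ_c, so V = 0.495 × 2380 × (257 − 14.9) × 7.51 / [1600 × (1 + 0.0675 × 7.51)] = 2.14×10^6 / 2411 = 888.4 m³.
Wasting from the return line (neglecting effluent solids): Q_w = V·X / (θ_c·X_r) = 888.4 × 1600 / (7.51 × 8390) = 22.56 m³/d.

Q_w ≈ 22.6 m³/d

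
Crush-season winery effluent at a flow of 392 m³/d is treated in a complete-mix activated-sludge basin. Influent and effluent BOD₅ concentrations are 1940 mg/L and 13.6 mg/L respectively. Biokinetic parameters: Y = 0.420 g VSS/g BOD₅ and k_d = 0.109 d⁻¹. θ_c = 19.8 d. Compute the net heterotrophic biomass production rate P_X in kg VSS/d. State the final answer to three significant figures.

Observed yield with endogenous decay: Y_obs = Y / (1 + k_d·θ_c) = 0.420 / (1 + 0.109 × 19.8) = 0.420 / 3.158 = 0.1330 g VSS/g BOD₅.
Mass of BOD₅ removed per day: Q(S₀ − S) = 392 × 1926 g/m³ = 755.1 kg/d.
Biomass produced: P_X = Y_obs·Q·ΔS = 0.1330 × 755.1 ≈ 100.4 kg VSS/d.

P_X ≈ 100 kg VSS/d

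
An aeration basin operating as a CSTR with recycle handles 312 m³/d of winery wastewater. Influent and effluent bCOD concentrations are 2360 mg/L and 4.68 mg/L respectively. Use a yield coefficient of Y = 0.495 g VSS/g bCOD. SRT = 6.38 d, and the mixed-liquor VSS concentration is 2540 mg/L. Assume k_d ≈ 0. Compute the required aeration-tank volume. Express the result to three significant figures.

Biomass mass balance (decay neglected): V·X = Y·Q·(S₀ − S)·θ_c, so V = 0.495 × 312 × (2360 − 4.68) × 6.38 / 2540 = 913.7 m³.

V ≈ 914 m³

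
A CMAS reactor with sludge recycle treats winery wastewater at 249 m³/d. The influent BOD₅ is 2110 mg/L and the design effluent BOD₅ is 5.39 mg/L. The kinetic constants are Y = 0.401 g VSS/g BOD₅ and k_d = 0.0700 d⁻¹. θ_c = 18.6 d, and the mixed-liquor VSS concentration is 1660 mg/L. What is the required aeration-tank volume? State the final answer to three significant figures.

Rearranging the biomass balance for a CMAS with decay, V = Y·Q·ΔS·θ_c / [X·(1+k_d θ_c)] = 0.401 × 249 × (2110 − 5.39) × 18.6 / [1660 × (1 + 0.0700 × 18.6)] = 3.91×10^6 / 3821 = 1023 m³.

V ≈ 1020 m³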